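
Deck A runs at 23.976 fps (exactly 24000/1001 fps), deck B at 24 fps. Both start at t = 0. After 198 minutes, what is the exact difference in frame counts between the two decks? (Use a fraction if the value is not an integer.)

25920/91 frames

198 min = 11880 s.
A emits 24000/1001 × 11880 = 25920000/91 frames; B emits 24 × 11880 = 285120.
Difference = 25920/91 frames (≈ 284.8352); B is ahead of A.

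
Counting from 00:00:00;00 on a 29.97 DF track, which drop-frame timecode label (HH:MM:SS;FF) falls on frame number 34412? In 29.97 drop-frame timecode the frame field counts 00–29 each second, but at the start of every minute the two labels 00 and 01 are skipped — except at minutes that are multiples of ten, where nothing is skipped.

00:19:08;08

Ten DF minutes hold 17982 frames, so frame 34412 lies in block 1 (frames 17982–35963) with 16430 frames into that block.
The block's first minute is 1800 frames and the rest 1798 each; 16430 frames reaches minute 9, so 1 × 18 + 9 × 2 = 36 labels have been skipped so far.
Adding those back, label number 34412 + 36 = 34448 at 30 labels/s is 1148 s + 8 f = 0 h 19 min 8 s frame 8, i.e. 00:19:08;08.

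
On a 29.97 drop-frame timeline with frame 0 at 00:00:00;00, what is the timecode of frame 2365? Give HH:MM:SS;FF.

Each 10-minute DF block holds 10 × 60 × 30 − 9 × 2 = 17982 frames. 2365 ÷ 17982 → 0 full blocks, remainder 2365.
Within the partial block the first minute is 1800 frames and each further minute 1798, so 1 further minute boundary passed. Total skipped labels = 18 × 0 + 2 × 1 = 2.
Non-drop label index = 2365 + 2 = 2367; at 30 labels/s that is 00:01:18:27, i.e. DF 00:01:18;27.

00:01:18;27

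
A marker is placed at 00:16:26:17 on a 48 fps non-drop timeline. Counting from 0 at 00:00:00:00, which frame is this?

47345

Total seconds to the label: (0 × 3600 + 16 × 60 + 26) = 986.
Frame index = 986 × 48 + 17 = 47345.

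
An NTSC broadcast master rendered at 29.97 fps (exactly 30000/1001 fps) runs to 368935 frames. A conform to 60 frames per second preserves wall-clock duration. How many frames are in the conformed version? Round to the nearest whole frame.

Frames at target rate = 368935 × (60) / (30000/1001) = 73860787/100 ≈ 738607.870.
Nearest whole frame: 738608.

738608 frames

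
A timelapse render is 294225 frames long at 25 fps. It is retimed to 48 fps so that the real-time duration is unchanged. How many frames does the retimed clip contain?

Target frames = source frames × (target rate / source rate) = 294225 × (48)/(25) = 294225 × 48/25 = 564912.

564912 frames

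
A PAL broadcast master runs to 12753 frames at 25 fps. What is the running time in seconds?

510.12 seconds

Running time = 12753 / (25) = 510.12 s.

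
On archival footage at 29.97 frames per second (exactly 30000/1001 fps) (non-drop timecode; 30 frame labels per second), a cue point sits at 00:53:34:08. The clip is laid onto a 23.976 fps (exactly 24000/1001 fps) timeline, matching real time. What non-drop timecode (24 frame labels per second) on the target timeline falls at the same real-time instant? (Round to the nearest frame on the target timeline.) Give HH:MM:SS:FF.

00:53:34:06

Source frame index: (0×3600 + 53×60 + 34) × 30 + 8 = 96428.
Real time: 96428 / (30000/1001) = 24131107/7500 s.
Target frame: (24131107/7500) × (24000/1001) = 385712/5 ≈ 77142.400 → 77142.
At 24 labels/s: frame 77142 → 00:53:34:06.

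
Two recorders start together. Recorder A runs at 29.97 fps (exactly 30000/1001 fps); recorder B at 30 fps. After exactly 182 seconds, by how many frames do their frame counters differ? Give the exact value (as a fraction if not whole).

A emits 30000/1001 × 182 = 60000/11 frames; B emits 30 × 182 = 5460.
Difference = 60/11 frames (≈ 5.4545); B is ahead of A.

60/11 frames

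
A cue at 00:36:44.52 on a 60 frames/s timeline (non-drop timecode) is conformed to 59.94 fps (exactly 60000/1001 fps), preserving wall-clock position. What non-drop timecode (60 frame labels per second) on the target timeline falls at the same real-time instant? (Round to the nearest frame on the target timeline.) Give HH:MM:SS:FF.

Source frame index: (0×3600 + 36×60 + 44) × 60 + 52 = 132292.
Real time: 132292 / (60) = 33073/15 s.
Target frame: (33073/15) × (60000/1001) = 132292000/1001 ≈ 132159.840 → 132160.
At 60 labels/s: frame 132160 → 00:36:42:40.

00:36:42:40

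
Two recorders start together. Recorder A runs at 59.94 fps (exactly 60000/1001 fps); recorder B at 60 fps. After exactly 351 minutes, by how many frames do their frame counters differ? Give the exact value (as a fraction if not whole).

351 min = 21060 s.
A emits 60000/1001 × 21060 = 97200000/77 frames; B emits 60 × 21060 = 1263600.
Difference = 97200/77 frames (≈ 1262.3377); B is ahead of A.

97200/77 frames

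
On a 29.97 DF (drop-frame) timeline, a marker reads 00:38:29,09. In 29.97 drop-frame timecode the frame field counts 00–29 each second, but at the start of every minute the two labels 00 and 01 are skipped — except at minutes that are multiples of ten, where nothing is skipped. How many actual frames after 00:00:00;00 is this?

69209

Complete 10-minute blocks: 3, each 17982 frames → 53946.
Remaining 8 whole minutes in the current block: 1800 + 7 × 1798 = 14386 frames.
Within the current minute: 29 × 30 + 9 − 2 = 877 (labels ;00/;01 skipped at this minute). Total = 53946 + 14386 + 877 = 69209.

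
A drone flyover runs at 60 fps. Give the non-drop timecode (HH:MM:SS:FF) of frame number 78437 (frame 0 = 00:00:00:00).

78437 ÷ 60 = 1307 full seconds, remainder 17 frames.
1307 s = 0 h 21 min 47 s.
Timecode: 00:21:47:17.

00:21:47:17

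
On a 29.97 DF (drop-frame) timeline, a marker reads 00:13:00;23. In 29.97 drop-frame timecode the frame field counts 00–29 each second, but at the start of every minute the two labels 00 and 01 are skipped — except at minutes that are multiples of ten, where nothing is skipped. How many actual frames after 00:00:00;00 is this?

Complete 10-minute blocks: 1, each 17982 frames → 17982.
Remaining 3 whole minutes in the current block: 1800 + 2 × 1798 = 5396 frames.
Within the current minute: 0 × 30 + 23 − 2 = 21 (labels ;00/;01 skipped at this minute). Total = 17982 + 5396 + 21 = 23399.

23399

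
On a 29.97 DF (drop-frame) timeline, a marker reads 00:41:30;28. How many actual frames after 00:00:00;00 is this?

74654

Complete 10-minute blocks: 4, each 17982 frames → 71928.
Remaining 1 whole minute in the current block: 1800 + 0 × 1798 = 1800 frames.
Within the current minute: 30 × 30 + 28 − 2 = 926 (labels ;00/;01 skipped at this minute). Total = 71928 + 1800 + 926 = 74654.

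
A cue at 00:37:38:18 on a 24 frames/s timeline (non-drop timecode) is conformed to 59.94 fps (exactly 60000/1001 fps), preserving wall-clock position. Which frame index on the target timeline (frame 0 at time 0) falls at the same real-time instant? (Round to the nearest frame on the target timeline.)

Source frame index: (0×3600 + 37×60 + 38) × 24 + 18 = 54210.
Real time: 54210 / (24) = 9035/4 s.
Target frame: (9035/4) × (60000/1001) = 10425000/77 ≈ 135389.610 → 135390.

frame 135390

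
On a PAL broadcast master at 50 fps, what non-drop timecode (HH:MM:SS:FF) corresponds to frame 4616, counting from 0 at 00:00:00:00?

00:01:32:16

4616 ÷ 50 = 92 full seconds, remainder 16 frames.
92 s = 0 h 1 min 32 s.
Timecode: 00:01:32:16.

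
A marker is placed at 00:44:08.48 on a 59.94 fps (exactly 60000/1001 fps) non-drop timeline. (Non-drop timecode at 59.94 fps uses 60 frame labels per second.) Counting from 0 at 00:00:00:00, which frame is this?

Total seconds to the label: (0 × 3600 + 44 × 60 + 8) = 2648.
Frame index = 2648 × 60 + 48 = 158928.

158928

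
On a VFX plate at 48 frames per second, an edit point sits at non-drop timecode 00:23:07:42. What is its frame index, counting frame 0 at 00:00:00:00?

Total seconds to the label: (0 × 3600 + 23 × 60 + 7) = 1387.
Frame index = 1387 × 48 + 42 = 66618.

frame 66618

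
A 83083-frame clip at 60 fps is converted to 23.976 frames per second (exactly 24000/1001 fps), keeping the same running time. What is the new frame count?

Target frames = source frames × (target rate / source rate) = 83083 × (24000/1001)/(60) = 83083 × 400/1001 = 33200.

33200 frames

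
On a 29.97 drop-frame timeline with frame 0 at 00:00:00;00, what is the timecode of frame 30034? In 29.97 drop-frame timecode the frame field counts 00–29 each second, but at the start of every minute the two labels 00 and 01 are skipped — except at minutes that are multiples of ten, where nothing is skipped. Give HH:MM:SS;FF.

00:16:42;04

Each 10-minute DF block holds 10 × 60 × 30 − 9 × 2 = 17982 frames. 30034 ÷ 17982 → 1 full block, remainder 12052.
Within the partial block the first minute is 1800 frames and each further minute 1798, so 6 further minute boundaries passed. Total skipped labels = 18 × 1 + 2 × 6 = 30.
Non-drop label index = 30034 + 30 = 30064; at 30 labels/s that is 00:16:42:04, i.e. DF 00:16:42;04.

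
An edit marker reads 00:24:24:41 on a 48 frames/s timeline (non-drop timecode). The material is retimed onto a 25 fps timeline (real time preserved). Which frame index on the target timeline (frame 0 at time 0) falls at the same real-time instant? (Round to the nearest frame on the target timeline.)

Source frame index: (0×3600 + 24×60 + 24) × 48 + 41 = 70313.
Real time: 70313 / (48) = 70313/48 s.
Target frame: (70313/48) × (25) = 1757825/48 ≈ 36621.354 → 36621.

frame 36621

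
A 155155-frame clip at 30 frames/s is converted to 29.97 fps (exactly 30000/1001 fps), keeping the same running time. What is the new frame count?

155000 frames

Target frames = source frames × (target rate / source rate) = 155155 × (30000/1001)/(30) = 155155 × 1000/1001 = 155000.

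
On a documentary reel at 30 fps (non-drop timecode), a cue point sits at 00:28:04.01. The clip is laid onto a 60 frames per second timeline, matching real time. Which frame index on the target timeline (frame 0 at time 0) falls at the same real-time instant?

frame 101042

Source frame index: (0×3600 + 28×60 + 4) × 30 + 1 = 50521.
Real time: 50521 / (30) = 50521/30 s.
Target frame: (50521/30) × (60) = 101042.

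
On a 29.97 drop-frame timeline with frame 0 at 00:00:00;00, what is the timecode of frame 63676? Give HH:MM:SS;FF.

00:35:24;20

Ten DF minutes hold 17982 frames, so frame 63676 lies in block 3 (frames 53946–71927) with 9730 frames into that block.
The block's first minute is 1800 frames and the rest 1798 each; 9730 frames reaches minute 5, so 3 × 18 + 5 × 2 = 64 labels have been skipped so far.
Adding those back, label number 63676 + 64 = 63740 at 30 labels/s is 2124 s + 20 f = 0 h 35 min 24 s frame 20, i.e. 00:35:24;20.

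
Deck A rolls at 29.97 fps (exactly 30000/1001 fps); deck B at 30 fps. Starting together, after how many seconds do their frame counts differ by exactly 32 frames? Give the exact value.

16016/15 seconds

The gap grows by |30 − 30000/1001| = 30/1001 frames per second.
Time for a 32-frame gap: 32 ÷ (30/1001) = 16016/15 s.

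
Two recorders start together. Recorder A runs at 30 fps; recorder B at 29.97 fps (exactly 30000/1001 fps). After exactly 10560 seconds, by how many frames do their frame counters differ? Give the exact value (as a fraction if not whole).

28800/91 frames

A emits 30 × 10560 = 316800 frames; B emits 30000/1001 × 10560 = 28800000/91.
Difference = 28800/91 frames (≈ 316.4835); B is behind A.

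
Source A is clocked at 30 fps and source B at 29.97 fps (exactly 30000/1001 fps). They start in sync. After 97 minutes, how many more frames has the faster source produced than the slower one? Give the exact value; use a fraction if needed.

97 min = 5820 s.
A emits 30 × 5820 = 174600 frames; B emits 30000/1001 × 5820 = 174600000/1001.
Difference = 174600/1001 frames (≈ 174.4256); B is behind A.

174600/1001 frames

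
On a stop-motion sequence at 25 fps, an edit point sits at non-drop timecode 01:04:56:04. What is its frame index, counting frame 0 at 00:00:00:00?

Total seconds to the label: (1 × 3600 + 4 × 60 + 56) = 3896.
Frame index = 3896 × 25 + 4 = 97404.

97404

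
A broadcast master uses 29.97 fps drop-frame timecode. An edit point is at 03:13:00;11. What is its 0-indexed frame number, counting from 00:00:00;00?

As if non-drop at 30 labels/s: (3 × 3600 + 13 × 60 + 0) × 30 + 11 = 347411.
Minute boundaries passed: 193; those not divisible by 10: 193 − 19 = 174; dropped labels = 2 × 174 = 348.
Actual frame index = 347411 − 348 = 347063.

347063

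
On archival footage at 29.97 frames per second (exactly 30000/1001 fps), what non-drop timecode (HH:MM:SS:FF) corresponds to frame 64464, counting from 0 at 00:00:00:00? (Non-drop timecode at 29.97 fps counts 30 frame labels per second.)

64464 ÷ 30 = 2148 full seconds, remainder 24 frames.
2148 s = 0 h 35 min 48 s.
Timecode: 00:35:48:24.

00:35:48:24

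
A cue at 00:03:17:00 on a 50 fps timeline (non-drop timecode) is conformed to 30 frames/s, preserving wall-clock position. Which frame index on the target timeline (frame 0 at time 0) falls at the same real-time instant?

Source frame index: (0×3600 + 3×60 + 17) × 50 + 0 = 9850.
Real time: 9850 / (50) = 197 s.
Target frame: (197) × (30) = 5910.

frame 5910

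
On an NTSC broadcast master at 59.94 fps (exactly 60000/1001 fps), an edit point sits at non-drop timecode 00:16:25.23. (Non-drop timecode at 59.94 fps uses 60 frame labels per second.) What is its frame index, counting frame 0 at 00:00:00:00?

59123

Total seconds to the label: (0 × 3600 + 16 × 60 + 25) = 985.
Frame index = 985 × 60 + 23 = 59123.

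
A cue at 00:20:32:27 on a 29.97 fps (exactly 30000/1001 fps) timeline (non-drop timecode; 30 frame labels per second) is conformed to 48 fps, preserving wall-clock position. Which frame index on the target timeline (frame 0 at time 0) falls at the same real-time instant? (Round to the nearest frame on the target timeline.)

frame 59238

Source frame index: (0×3600 + 20×60 + 32) × 30 + 27 = 36987.
Real time: 36987 / (30000/1001) = 12341329/10000 s.
Target frame: (12341329/10000) × (48) = 37023987/625 ≈ 59238.379 → 59238.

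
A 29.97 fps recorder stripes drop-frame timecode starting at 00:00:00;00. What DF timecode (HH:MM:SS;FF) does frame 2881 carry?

Each 10-minute DF block holds 10 × 60 × 30 − 9 × 2 = 17982 frames. 2881 ÷ 17982 → 0 full blocks, remainder 2881.
Within the partial block the first minute is 1800 frames and each further minute 1798, so 1 further minute boundary passed. Total skipped labels = 18 × 0 + 2 × 1 = 2.
Non-drop label index = 2881 + 2 = 2883; at 30 labels/s that is 00:01:36:03, i.e. DF 00:01:36;03.

00:01:36;03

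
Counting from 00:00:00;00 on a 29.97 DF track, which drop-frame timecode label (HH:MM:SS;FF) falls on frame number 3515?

00:01:57;07

Each 10-minute DF block holds 10 × 60 × 30 − 9 × 2 = 17982 frames. 3515 ÷ 17982 → 0 full blocks, remainder 3515.
Within the partial block the first minute is 1800 frames and each further minute 1798, so 1 further minute boundary passed. Total skipped labels = 18 × 0 + 2 × 1 = 2.
Non-drop label index = 3515 + 2 = 3517; at 30 labels/s that is 00:01:57:07, i.e. DF 00:01:57;07.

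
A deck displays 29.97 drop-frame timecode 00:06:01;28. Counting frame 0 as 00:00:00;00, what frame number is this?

Complete 10-minute blocks: 0, each 17982 frames → 0.
Remaining 6 whole minutes in the current block: 1800 + 5 × 1798 = 10790 frames.
Within the current minute: 1 × 30 + 28 − 2 = 56 (labels ;00/;01 skipped at this minute). Total = 0 + 10790 + 56 = 10846.

10846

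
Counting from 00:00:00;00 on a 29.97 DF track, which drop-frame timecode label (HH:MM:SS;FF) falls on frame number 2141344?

Each 10-minute DF block holds 10 × 60 × 30 − 9 × 2 = 17982 frames. 2141344 ÷ 17982 → 119 full blocks, remainder 1486.
Within the partial block the first minute is 1800 frames and each further minute 1798, so 0 further minute boundaries passed. Total skipped labels = 18 × 119 + 2 × 0 = 2142.
Non-drop label index = 2141344 + 2142 = 2143486; at 30 labels/s that is 19:50:49:16, i.e. DF 19:50:49;16.

19:50:49;16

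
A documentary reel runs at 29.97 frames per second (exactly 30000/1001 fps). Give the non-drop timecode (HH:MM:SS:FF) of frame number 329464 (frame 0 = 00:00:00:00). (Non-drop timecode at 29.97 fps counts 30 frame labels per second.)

329464 ÷ 30 = 10982 full seconds, remainder 4 frames.
10982 s = 3 h 3 min 2 s.
Timecode: 03:03:02:04.

03:03:02:04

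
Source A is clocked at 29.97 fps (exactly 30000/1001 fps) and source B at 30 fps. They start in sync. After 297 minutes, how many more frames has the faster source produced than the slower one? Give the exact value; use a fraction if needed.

297 min = 17820 s.
A emits 30000/1001 × 17820 = 48600000/91 frames; B emits 30 × 17820 = 534600.
Difference = 48600/91 frames (≈ 534.0659); B is ahead of A.

48600/91 frames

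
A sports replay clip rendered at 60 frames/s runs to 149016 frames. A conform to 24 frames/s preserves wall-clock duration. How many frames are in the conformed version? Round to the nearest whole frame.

Frames at target rate = 149016 × (24) / (60) = 298032/5 ≈ 59606.400.
Nearest whole frame: 59606.

59606 frames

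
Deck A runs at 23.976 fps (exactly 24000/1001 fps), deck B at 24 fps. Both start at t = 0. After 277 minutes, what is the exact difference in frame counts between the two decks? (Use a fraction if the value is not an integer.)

398880/1001 frames

277 min = 16620 s.
A emits 24000/1001 × 16620 = 398880000/1001 frames; B emits 24 × 16620 = 398880.
Difference = 398880/1001 frames (≈ 398.4815); B is ahead of A.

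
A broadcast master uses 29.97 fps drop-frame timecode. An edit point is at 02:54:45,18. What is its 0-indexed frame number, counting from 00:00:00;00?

314254

Complete 10-minute blocks: 17, each 17982 frames → 305694.
Remaining 4 whole minutes in the current block: 1800 + 3 × 1798 = 7194 frames.
Within the current minute: 45 × 30 + 18 − 2 = 1366 (labels ;00/;01 skipped at this minute). Total = 305694 + 7194 + 1366 = 314254.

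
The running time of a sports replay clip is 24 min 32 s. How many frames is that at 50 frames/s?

73600 frames

24 min 32 s = 1472 s.
Frames = 1472 × 50 = 73600.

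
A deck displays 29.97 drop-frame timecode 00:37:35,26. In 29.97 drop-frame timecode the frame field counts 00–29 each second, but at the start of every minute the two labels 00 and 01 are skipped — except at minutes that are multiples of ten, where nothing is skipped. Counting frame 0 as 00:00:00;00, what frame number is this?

Complete 10-minute blocks: 3, each 17982 frames → 53946.
Remaining 7 whole minutes in the current block: 1800 + 6 × 1798 = 12588 frames.
Within the current minute: 35 × 30 + 26 − 2 = 1074 (labels ;00/;01 skipped at this minute). Total = 53946 + 12588 + 1074 = 67608.

67608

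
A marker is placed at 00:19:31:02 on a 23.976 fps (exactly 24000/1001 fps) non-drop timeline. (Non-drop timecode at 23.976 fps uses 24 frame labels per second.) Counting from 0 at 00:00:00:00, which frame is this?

Total seconds to the label: (0 × 3600 + 19 × 60 + 31) = 1171.
Frame index = 1171 × 24 + 2 = 28106.

28106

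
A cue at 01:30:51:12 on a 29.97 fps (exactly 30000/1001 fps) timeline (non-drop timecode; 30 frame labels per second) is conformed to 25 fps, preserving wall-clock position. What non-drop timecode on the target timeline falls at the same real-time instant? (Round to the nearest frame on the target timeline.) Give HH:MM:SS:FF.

01:30:56:21

Source frame index: (1×3600 + 30×60 + 51) × 30 + 12 = 163542.
Real time: 163542 / (30000/1001) = 27284257/5000 s.
Target frame: (27284257/5000) × (25) = 27284257/200 ≈ 136421.285 → 136421.
At 25 labels/s: frame 136421 → 01:30:56:21.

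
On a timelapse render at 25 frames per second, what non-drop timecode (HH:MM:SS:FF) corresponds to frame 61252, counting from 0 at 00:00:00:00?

61252 ÷ 25 = 2450 full seconds, remainder 2 frames.
2450 s = 0 h 40 min 50 s.
Timecode: 00:40:50:02.

00:40:50:02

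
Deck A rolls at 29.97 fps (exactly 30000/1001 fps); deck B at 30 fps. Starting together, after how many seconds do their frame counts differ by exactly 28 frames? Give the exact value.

14014/15 seconds

The gap grows by |30 − 30000/1001| = 30/1001 frames per second.
Time for a 28-frame gap: 28 ÷ (30/1001) = 14014/15 s.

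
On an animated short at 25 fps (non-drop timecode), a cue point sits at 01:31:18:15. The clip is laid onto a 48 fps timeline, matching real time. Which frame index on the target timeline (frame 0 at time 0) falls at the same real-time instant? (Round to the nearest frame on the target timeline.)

frame 262973

Source frame index: (1×3600 + 31×60 + 18) × 25 + 15 = 136965.
Real time: 136965 / (25) = 27393/5 s.
Target frame: (27393/5) × (48) = 1314864/5 ≈ 262972.800 → 262973.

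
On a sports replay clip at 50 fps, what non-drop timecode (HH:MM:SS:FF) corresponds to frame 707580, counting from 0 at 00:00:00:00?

03:55:51:30

707580 ÷ 50 = 14151 full seconds, remainder 30 frames.
14151 s = 3 h 55 min 51 s.
Timecode: 03:55:51:30.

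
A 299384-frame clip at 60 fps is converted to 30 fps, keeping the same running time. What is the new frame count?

149692 frames

Target frames = source frames × (target rate / source rate) = 299384 × (30)/(60) = 299384 × 1/2 = 149692.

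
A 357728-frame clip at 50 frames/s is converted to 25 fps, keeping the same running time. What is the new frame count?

178864 frames

Target frames = source frames × (target rate / source rate) = 357728 × (25)/(50) = 357728 × 1/2 = 178864.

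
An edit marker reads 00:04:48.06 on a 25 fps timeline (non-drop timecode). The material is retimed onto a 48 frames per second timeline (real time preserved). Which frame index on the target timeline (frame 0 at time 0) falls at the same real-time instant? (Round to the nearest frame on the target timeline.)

frame 13836

Source frame index: (0×3600 + 4×60 + 48) × 25 + 6 = 7206.
Real time: 7206 / (25) = 7206/25 s.
Target frame: (7206/25) × (48) = 345888/25 ≈ 13835.520 → 13836.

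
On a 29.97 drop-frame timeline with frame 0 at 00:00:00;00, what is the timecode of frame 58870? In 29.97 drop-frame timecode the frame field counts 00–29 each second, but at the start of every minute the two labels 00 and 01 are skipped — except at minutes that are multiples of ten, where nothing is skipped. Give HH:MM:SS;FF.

Ten DF minutes hold 17982 frames, so frame 58870 lies in block 3 (frames 53946–71927) with 4924 frames into that block.
The block's first minute is 1800 frames and the rest 1798 each; 4924 frames reaches minute 2, so 3 × 18 + 2 × 2 = 58 labels have been skipped so far.
Adding those back, label number 58870 + 58 = 58928 at 30 labels/s is 1964 s + 8 f = 0 h 32 min 44 s frame 8, i.e. 00:32:44;08.

00:32:44;08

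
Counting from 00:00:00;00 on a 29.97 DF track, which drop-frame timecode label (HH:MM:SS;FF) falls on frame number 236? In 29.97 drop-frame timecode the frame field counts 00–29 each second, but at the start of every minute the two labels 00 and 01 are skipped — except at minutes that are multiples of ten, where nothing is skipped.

00:00:07;26

Each 10-minute DF block holds 10 × 60 × 30 − 9 × 2 = 17982 frames. 236 ÷ 17982 → 0 full blocks, remainder 236.
Within the partial block the first minute is 1800 frames and each further minute 1798, so 0 further minute boundaries passed. Total skipped labels = 18 × 0 + 2 × 0 = 0.
Non-drop label index = 236 + 0 = 236; at 30 labels/s that is 00:00:07:26, i.e. DF 00:00:07;26.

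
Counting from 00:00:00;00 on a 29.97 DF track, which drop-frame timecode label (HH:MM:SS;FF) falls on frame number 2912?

00:01:37;04

Each 10-minute DF block holds 10 × 60 × 30 − 9 × 2 = 17982 frames. 2912 ÷ 17982 → 0 full blocks, remainder 2912.
Within the partial block the first minute is 1800 frames and each further minute 1798, so 1 further minute boundary passed. Total skipped labels = 18 × 0 + 2 × 1 = 2.
Non-drop label index = 2912 + 2 = 2914; at 30 labels/s that is 00:01:37:04, i.e. DF 00:01:37;04.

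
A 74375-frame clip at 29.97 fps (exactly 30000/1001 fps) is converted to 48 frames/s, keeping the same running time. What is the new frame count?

119119 frames

Target frames = source frames × (target rate / source rate) = 74375 × (48)/(30000/1001) = 74375 × 1001/625 = 119119.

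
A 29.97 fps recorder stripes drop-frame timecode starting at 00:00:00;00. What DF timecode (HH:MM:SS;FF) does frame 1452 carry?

00:00:48;12

Ten DF minutes hold 17982 frames, so frame 1452 lies in block 0 (frames 0–17981) with 1452 frames into that block.
The block's first minute is 1800 frames and the rest 1798 each; 1452 frames reaches minute 0, so 0 × 18 + 0 × 2 = 0 labels have been skipped so far.
Adding those back, label number 1452 + 0 = 1452 at 30 labels/s is 48 s + 12 f = 0 h 0 min 48 s frame 12, i.e. 00:00:48;12.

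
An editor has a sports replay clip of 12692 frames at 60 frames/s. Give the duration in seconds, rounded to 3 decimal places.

211.533 seconds

Running time = 12692 × 1/60 = 3173/15 s ≈ 211.533 s.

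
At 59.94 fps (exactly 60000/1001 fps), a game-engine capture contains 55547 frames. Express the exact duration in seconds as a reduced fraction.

Running time = 55547 ÷ (60000/1001) = 55547 × 1001/60000 = 55602547/60000 s.

55602547/60000 seconds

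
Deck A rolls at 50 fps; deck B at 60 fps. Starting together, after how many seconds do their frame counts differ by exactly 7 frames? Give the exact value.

The gap grows by |60 − 50| = 10 frames per second.
Time for a 7-frame gap: 7 ÷ (10) = 0.7 s.

0.7 seconds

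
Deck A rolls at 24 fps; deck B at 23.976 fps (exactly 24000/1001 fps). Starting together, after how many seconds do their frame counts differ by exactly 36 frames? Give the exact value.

The gap grows by |24000/1001 − 24| = 24/1001 frames per second.
Time for a 36-frame gap: 36 ÷ (24/1001) = 1501.5 s.

1501.5 seconds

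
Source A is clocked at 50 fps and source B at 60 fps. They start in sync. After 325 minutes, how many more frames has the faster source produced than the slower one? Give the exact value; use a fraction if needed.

195000 frames

325 min = 19500 s.
A emits 50 × 19500 = 975000 frames; B emits 60 × 19500 = 1170000.
Difference = 195000 frames; B is ahead of A.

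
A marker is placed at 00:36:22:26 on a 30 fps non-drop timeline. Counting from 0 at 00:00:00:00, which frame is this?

65486

Total seconds to the label: (0 × 3600 + 36 × 60 + 22) = 2182.
Frame index = 2182 × 30 + 26 = 65486.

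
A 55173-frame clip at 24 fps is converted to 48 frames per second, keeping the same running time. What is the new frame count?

Target frames = source frames × (target rate / source rate) = 55173 × (48)/(24) = 55173 × 2 = 110346.

110346 frames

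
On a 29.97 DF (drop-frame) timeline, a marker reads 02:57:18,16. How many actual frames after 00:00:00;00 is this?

Complete 10-minute blocks: 17, each 17982 frames → 305694.
Remaining 7 whole minutes in the current block: 1800 + 6 × 1798 = 12588 frames.
Within the current minute: 18 × 30 + 16 − 2 = 554 (labels ;00/;01 skipped at this minute). Total = 305694 + 12588 + 554 = 318836.

318836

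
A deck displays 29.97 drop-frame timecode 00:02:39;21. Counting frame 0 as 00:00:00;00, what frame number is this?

Complete 10-minute blocks: 0, each 17982 frames → 0.
Remaining 2 whole minutes in the current block: 1800 + 1 × 1798 = 3598 frames.
Within the current minute: 39 × 30 + 21 − 2 = 1189 (labels ;00/;01 skipped at this minute). Total = 0 + 3598 + 1189 = 4787.

4787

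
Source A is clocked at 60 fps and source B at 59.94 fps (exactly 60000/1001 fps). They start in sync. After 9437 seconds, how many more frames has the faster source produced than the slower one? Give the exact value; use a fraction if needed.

A emits 60 × 9437 = 566220 frames; B emits 60000/1001 × 9437 = 566220000/1001.
Difference = 566220/1001 frames (≈ 565.6543); B is behind A.

566220/1001 frames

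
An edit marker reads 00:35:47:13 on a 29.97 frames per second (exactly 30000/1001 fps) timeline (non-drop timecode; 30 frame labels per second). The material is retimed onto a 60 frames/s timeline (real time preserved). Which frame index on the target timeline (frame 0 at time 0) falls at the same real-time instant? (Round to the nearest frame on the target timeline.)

Source frame index: (0×3600 + 35×60 + 47) × 30 + 13 = 64423.
Real time: 64423 / (30000/1001) = 64487423/30000 s.
Target frame: (64487423/30000) × (60) = 64487423/500 ≈ 128974.846 → 128975.

frame 128975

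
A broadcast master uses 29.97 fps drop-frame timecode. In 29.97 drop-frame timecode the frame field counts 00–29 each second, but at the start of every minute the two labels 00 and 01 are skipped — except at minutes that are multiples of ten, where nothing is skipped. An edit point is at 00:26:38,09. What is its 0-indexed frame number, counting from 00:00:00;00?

47901

Complete 10-minute blocks: 2, each 17982 frames → 35964.
Remaining 6 whole minutes in the current block: 1800 + 5 × 1798 = 10790 frames.
Within the current minute: 38 × 30 + 9 − 2 = 1147 (labels ;00/;01 skipped at this minute). Total = 35964 + 10790 + 1147 = 47901.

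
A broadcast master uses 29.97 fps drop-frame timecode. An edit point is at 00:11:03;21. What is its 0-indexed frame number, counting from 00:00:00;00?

19891

As if non-drop at 30 labels/s: (0 × 3600 + 11 × 60 + 3) × 30 + 21 = 19911.
Minute boundaries passed: 11; those not divisible by 10: 11 − 1 = 10; dropped labels = 2 × 10 = 20.
Actual frame index = 19911 − 20 = 19891.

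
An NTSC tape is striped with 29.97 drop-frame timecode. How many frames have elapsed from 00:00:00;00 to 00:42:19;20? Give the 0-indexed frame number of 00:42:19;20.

As if non-drop at 30 labels/s: (0 × 3600 + 42 × 60 + 19) × 30 + 20 = 76190.
Minute boundaries passed: 42; those not divisible by 10: 42 − 4 = 38; dropped labels = 2 × 38 = 76.
Actual frame index = 76190 − 76 = 76114.

76114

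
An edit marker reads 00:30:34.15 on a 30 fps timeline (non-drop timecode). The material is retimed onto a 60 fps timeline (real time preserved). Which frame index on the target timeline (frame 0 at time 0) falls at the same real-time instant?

Source frame index: (0×3600 + 30×60 + 34) × 30 + 15 = 55035.
Real time: 55035 / (30) = 3669/2 s.
Target frame: (3669/2) × (60) = 110070.

frame 110070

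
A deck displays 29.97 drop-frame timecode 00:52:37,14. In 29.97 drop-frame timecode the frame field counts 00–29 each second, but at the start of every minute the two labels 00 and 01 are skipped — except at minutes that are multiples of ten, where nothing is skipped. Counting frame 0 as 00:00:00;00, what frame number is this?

94630

As if non-drop at 30 labels/s: (0 × 3600 + 52 × 60 + 37) × 30 + 14 = 94724.
Minute boundaries passed: 52; those not divisible by 10: 52 − 5 = 47; dropped labels = 2 × 47 = 94.
Actual frame index = 94724 − 94 = 94630.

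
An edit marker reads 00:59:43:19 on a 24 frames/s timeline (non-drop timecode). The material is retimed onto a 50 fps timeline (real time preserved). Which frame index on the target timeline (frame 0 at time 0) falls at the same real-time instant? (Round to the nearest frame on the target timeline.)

frame 179190

Source frame index: (0×3600 + 59×60 + 43) × 24 + 19 = 86011.
Real time: 86011 / (24) = 86011/24 s.
Target frame: (86011/24) × (50) = 2150275/12 ≈ 179189.583 → 179190.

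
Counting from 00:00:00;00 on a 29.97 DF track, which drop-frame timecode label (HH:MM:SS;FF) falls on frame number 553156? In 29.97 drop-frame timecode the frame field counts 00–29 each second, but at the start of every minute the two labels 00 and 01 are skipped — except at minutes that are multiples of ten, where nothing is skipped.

05:07:37;00

Ten DF minutes hold 17982 frames, so frame 553156 lies in block 30 (frames 539460–557441) with 13696 frames into that block.
The block's first minute is 1800 frames and the rest 1798 each; 13696 frames reaches minute 7, so 30 × 18 + 7 × 2 = 554 labels have been skipped so far.
Adding those back, label number 553156 + 554 = 553710 at 30 labels/s is 18457 s + 0 f = 5 h 7 min 37 s frame 0, i.e. 05:07:37;00.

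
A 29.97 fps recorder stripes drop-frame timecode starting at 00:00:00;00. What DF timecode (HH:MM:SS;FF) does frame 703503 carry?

06:31:13;17

Ten DF minutes hold 17982 frames, so frame 703503 lies in block 39 (frames 701298–719279) with 2205 frames into that block.
The block's first minute is 1800 frames and the rest 1798 each; 2205 frames reaches minute 1, so 39 × 18 + 1 × 2 = 704 labels have been skipped so far.
Adding those back, label number 703503 + 704 = 704207 at 30 labels/s is 23473 s + 17 f = 6 h 31 min 13 s frame 17, i.e. 06:31:13;17.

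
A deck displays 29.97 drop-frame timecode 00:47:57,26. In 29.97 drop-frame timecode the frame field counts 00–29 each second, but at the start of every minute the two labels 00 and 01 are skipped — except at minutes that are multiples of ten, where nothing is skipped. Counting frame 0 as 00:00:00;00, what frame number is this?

86250

As if non-drop at 30 labels/s: (0 × 3600 + 47 × 60 + 57) × 30 + 26 = 86336.
Minute boundaries passed: 47; those not divisible by 10: 47 − 4 = 43; dropped labels = 2 × 43 = 86.
Actual frame index = 86336 − 86 = 86250.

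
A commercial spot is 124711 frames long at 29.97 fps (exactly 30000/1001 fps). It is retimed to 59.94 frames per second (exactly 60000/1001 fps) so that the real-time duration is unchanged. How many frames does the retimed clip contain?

249422 frames

Target frames = source frames × (target rate / source rate) = 124711 × (60000/1001)/(30000/1001) = 124711 × 2 = 249422.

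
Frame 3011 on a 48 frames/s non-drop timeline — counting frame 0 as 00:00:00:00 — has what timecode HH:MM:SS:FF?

3011 ÷ 48 = 62 full seconds, remainder 35 frames.
62 s = 0 h 1 min 2 s.
Timecode: 00:01:02:35.

00:01:02:35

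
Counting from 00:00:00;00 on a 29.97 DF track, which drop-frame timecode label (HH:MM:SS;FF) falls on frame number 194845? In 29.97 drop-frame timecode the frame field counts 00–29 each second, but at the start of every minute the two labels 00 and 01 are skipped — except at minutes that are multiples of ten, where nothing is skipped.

Ten DF minutes hold 17982 frames, so frame 194845 lies in block 10 (frames 179820–197801) with 15025 frames into that block.
The block's first minute is 1800 frames and the rest 1798 each; 15025 frames reaches minute 8, so 10 × 18 + 8 × 2 = 196 labels have been skipped so far.
Adding those back, label number 194845 + 196 = 195041 at 30 labels/s is 6501 s + 11 f = 1 h 48 min 21 s frame 11, i.e. 01:48:21;11.

01:48:21;11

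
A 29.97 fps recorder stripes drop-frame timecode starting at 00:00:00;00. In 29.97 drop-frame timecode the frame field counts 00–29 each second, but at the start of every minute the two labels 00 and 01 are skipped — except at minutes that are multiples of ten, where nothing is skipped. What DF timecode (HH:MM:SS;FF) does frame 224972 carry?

02:05:06;18

Ten DF minutes hold 17982 frames, so frame 224972 lies in block 12 (frames 215784–233765) with 9188 frames into that block.
The block's first minute is 1800 frames and the rest 1798 each; 9188 frames reaches minute 5, so 12 × 18 + 5 × 2 = 226 labels have been skipped so far.
Adding those back, label number 224972 + 226 = 225198 at 30 labels/s is 7506 s + 18 f = 2 h 5 min 6 s frame 18, i.e. 02:05:06;18.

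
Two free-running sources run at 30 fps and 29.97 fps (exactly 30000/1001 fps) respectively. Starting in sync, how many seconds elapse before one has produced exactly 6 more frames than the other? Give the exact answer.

200.2 seconds

The gap grows by |30000/1001 − 30| = 30/1001 frames per second.
Time for a 6-frame gap: 6 ÷ (30/1001) = 200.2 s.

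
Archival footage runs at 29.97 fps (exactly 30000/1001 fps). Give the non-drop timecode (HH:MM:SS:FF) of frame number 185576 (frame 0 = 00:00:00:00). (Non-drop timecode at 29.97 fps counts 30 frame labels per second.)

01:43:05:26

185576 ÷ 30 = 6185 full seconds, remainder 26 frames.
6185 s = 1 h 43 min 5 s.
Timecode: 01:43:05:26.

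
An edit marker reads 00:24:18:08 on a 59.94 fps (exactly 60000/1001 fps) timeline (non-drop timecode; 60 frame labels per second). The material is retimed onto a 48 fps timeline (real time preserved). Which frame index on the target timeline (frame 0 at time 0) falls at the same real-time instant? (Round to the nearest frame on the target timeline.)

frame 70060

Source frame index: (0×3600 + 24×60 + 18) × 60 + 8 = 87488.
Real time: 87488 / (60000/1001) = 2736734/1875 s.
Target frame: (2736734/1875) × (48) = 43787744/625 ≈ 70060.390 → 70060.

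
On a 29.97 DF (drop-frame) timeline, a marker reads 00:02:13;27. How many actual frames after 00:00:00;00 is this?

As if non-drop at 30 labels/s: (0 × 3600 + 2 × 60 + 13) × 30 + 27 = 4017.
Minute boundaries passed: 2; those not divisible by 10: 2 − 0 = 2; dropped labels = 2 × 2 = 4.
Actual frame index = 4017 − 4 = 4013.

4013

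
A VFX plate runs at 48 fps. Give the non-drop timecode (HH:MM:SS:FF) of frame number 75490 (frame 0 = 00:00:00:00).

00:26:12:34

75490 ÷ 48 = 1572 full seconds, remainder 34 frames.
1572 s = 0 h 26 min 12 s.
Timecode: 00:26:12:34.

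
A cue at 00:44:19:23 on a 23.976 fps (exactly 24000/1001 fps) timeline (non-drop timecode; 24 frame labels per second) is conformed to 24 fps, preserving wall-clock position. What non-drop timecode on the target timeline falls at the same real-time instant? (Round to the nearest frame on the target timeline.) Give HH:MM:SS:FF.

00:44:22:15

Source frame index: (0×3600 + 44×60 + 19) × 24 + 23 = 63839.
Real time: 63839 / (24000/1001) = 63902839/24000 s.
Target frame: (63902839/24000) × (24) = 63902839/1000 ≈ 63902.839 → 63903.
At 24 labels/s: frame 63903 → 00:44:22:15.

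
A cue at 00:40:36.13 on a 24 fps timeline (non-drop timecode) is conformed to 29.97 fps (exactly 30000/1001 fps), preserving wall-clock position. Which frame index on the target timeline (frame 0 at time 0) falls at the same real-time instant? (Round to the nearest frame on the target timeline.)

frame 73023

Source frame index: (0×3600 + 40×60 + 36) × 24 + 13 = 58477.
Real time: 58477 / (24) = 58477/24 s.
Target frame: (58477/24) × (30000/1001) = 73096250/1001 ≈ 73023.227 → 73023.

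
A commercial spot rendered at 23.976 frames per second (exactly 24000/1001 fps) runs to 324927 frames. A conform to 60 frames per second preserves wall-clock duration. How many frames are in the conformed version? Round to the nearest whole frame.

813130 frames

Frames at target rate = 324927 × (60) / (24000/1001) = 325251927/400 ≈ 813129.818.
Nearest whole frame: 813130.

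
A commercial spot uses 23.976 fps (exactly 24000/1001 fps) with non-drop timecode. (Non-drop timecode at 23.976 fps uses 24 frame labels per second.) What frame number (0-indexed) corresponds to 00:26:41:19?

frame 38443

Total seconds to the label: (0 × 3600 + 26 × 60 + 41) = 1601.
Frame index = 1601 × 24 + 19 = 38443.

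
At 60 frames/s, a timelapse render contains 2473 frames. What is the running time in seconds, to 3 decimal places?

Running time = 2473 × 1/60 = 2473/60 s ≈ 41.217 s.

41.217 seconds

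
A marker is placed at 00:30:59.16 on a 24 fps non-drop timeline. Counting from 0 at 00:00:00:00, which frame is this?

Total seconds to the label: (0 × 3600 + 30 × 60 + 59) = 1859.
Frame index = 1859 × 24 + 16 = 44632.

44632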